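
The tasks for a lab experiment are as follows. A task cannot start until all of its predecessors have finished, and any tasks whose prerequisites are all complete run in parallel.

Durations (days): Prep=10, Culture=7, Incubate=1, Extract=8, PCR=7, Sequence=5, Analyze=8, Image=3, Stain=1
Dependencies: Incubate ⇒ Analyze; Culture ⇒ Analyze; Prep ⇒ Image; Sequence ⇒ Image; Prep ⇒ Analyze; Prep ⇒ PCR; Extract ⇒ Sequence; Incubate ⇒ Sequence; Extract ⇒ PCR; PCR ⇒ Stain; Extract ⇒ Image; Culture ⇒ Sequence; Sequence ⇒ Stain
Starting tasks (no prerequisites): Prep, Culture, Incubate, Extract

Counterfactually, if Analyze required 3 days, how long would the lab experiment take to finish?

Baseline: Prep→Analyze = 10+8 = 18 → 18 days.
Analyze lies on that path, so at 3 days the path becomes 13 days.
The binding chain switches to Prep→PCR→Stain = 10+7+1 = 18; finish 18 days.

18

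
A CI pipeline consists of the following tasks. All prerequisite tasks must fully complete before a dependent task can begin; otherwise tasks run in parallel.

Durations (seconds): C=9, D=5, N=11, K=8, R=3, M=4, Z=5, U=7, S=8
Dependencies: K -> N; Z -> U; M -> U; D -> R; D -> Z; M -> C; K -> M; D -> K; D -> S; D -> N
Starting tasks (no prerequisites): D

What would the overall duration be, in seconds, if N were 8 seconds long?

26

As given, the longest chain is D→K→M→C = 5+8+4+9 = 26, so the finish is 26 seconds.
The longest path through N is only 24 seconds, so N has float 2.
The critical path is still D→K→M→C; finish is now 26 seconds.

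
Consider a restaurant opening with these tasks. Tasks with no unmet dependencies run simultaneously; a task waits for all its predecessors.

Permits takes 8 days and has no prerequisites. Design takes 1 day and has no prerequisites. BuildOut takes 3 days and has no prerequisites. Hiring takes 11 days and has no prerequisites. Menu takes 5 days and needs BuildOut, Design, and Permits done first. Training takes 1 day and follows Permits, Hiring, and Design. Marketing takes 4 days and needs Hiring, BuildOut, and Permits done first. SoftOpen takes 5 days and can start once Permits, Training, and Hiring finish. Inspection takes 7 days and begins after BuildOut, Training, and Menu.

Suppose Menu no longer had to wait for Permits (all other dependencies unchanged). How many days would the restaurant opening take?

19

Before: longest chain Permits→Menu→Inspection = 8+5+7 = 20, finish 20.
Without Permits→Menu, Menu's earliest start moves from 8 to 3.
New critical path: Hiring→Training→Inspection = 11+1+7 = 19 ⇒ 19 days.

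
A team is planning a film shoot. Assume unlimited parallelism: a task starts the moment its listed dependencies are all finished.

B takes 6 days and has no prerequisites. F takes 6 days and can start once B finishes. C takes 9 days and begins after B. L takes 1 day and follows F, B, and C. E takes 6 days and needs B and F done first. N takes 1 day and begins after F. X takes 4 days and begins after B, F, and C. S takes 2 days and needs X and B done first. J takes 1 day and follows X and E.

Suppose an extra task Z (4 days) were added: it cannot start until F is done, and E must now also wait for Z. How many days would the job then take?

Originally the job takes 21 days.
With Z inserted, E now waits for max(B, F, Z).
New critical path: B→F→Z→E→J = 6+6+4+6+1 = 23 ⇒ 23 days.

23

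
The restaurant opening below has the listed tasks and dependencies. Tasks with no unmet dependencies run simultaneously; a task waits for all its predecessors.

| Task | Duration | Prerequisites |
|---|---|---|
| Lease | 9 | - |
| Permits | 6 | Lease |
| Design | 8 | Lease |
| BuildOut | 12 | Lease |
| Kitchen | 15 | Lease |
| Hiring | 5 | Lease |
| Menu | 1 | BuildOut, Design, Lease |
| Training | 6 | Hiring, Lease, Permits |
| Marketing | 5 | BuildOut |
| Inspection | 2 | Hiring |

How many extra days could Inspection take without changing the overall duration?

Critical path: Lease→BuildOut→Marketing = 9+12+5 = 26, so the finish is 26 days.
Longest path through Inspection: 16 days (earliest finish 16, latest finish 26).
So Inspection can slip 26 − 16 = 10 days.

10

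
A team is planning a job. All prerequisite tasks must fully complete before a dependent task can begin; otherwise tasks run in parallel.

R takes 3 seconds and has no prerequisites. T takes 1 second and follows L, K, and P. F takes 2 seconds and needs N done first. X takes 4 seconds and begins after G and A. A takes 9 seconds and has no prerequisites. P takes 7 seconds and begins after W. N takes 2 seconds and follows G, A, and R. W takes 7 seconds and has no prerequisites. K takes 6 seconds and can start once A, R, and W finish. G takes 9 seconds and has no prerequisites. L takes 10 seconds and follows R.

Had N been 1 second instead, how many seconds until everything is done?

Baseline: A→K→T = 9+6+1 = 16 → 16 seconds.
N is off the critical path — its longest chain is 13 seconds, giving 3 of slack.
No other chain overtakes it, so the finish is 16 seconds.

16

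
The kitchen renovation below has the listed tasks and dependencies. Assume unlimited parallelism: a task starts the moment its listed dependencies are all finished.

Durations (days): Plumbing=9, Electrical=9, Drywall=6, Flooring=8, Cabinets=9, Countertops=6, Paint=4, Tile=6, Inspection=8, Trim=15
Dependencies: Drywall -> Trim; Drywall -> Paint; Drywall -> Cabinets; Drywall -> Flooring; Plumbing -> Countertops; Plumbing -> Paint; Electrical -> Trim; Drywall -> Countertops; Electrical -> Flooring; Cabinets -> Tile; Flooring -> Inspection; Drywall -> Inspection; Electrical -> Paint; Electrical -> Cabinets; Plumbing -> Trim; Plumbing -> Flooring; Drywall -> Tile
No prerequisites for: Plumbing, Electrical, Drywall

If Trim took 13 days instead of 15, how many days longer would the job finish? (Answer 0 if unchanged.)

0

Baseline: Plumbing→Flooring→Inspection = 9+8+8 = 25 → 25 days.
Trim has 1 day of float (longest path through it is 24).
No other chain overtakes it, so the finish is 25 days.
Change in finish: 25 − 25 = +0 days.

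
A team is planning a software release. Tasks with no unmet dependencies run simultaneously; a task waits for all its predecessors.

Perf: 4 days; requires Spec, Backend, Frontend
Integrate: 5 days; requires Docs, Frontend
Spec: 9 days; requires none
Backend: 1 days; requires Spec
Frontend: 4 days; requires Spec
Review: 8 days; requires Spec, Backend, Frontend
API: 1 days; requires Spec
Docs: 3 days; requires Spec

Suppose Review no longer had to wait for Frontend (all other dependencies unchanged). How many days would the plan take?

18

Before: longest chain Spec→Frontend→Review = 9+4+8 = 21, finish 21.
Without Frontend→Review, Review's earliest start moves from 13 to 10.
The longest chain is now Spec→Backend→Review = 9+1+8 = 18, so the plan takes 18 days.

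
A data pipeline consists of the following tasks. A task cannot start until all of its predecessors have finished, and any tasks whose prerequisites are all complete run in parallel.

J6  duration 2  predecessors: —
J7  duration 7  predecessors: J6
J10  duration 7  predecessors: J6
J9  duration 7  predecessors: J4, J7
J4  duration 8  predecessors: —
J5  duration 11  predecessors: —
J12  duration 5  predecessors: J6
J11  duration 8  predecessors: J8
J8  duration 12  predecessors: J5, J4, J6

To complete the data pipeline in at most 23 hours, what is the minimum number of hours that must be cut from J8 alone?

8

Current finish: 31 hours; target: 23.
J8 is on every critical path, so each hour cut from J8 cuts the finish by one (this holds down to a finish of 20).
Need 31 − 23 = 8 hours off J8 → J8 becomes 4 hours, finish becomes 23.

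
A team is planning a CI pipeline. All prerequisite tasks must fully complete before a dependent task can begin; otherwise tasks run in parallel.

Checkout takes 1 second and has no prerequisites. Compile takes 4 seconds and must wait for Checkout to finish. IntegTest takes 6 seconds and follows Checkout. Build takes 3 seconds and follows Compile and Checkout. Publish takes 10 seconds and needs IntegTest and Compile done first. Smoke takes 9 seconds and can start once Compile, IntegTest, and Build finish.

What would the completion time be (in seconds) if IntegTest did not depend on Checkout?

Original critical path: Checkout→Compile→Build→Smoke = 1+4+3+9 = 17 ⇒ 17 seconds.
Without Checkout→IntegTest, IntegTest's earliest start moves from 1 to 0.
New critical path: Checkout→Compile→Build→Smoke = 1+4+3+9 = 17 ⇒ 17 seconds.

17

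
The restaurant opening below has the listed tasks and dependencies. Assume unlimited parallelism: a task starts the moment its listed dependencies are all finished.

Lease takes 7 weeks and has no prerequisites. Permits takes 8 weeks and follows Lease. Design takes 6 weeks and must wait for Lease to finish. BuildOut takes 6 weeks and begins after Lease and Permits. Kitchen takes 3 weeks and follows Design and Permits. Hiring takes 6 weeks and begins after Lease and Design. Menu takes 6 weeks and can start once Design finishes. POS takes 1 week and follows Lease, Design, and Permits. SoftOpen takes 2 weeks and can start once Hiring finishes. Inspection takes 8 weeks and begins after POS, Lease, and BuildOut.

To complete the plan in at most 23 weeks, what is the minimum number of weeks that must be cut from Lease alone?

6

Current finish: 29 weeks; target: 23.
Lease is on every critical path, so each week cut from Lease cuts the finish by one (this holds down to a finish of 23).
Need 29 − 23 = 6 weeks off Lease → Lease becomes 1 week, finish becomes 23.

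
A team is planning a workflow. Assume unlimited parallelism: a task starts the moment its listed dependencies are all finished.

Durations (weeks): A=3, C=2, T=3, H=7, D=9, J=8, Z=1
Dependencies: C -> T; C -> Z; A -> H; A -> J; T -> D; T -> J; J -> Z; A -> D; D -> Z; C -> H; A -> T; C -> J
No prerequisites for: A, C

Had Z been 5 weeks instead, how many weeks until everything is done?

20

The binding path is A→T→D→Z = 3+3+9+1 = 16; finish at 16 weeks.
Z lies on that path, so at 5 weeks the path becomes 20 weeks.
The critical path is still A→T→D→Z; finish is now 20 weeks.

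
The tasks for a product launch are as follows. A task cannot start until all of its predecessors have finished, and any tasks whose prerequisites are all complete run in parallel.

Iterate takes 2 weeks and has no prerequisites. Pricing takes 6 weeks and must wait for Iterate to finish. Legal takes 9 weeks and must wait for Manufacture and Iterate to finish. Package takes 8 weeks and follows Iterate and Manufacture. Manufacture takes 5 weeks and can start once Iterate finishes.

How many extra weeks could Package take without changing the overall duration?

Critical path: Iterate→Manufacture→Legal = 2+5+9 = 16, so the finish is 16 weeks.
The longest chain containing Package totals 15 weeks.
So Package can slip 16 − 15 = 1 week.

1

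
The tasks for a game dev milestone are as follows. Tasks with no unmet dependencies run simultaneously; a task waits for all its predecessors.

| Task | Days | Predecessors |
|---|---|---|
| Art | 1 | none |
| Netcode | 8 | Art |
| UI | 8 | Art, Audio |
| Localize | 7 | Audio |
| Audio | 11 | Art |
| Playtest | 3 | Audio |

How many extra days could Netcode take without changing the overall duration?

11

The longest chain is Art→Audio→UI = 1+11+8 = 20; overall finish 20 days.
Longest path through Netcode: 9 days (earliest finish 9, latest finish 20).
Slack of Netcode = 12 − 1 = 11 days.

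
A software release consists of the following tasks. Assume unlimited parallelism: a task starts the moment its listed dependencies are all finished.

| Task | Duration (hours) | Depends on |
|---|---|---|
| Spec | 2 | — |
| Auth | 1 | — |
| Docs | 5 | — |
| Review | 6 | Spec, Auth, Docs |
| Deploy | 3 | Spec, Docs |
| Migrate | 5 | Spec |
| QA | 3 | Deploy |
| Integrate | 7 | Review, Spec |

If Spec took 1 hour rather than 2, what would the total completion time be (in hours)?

Critical path before the change: Docs→Review→Integrate = 5+6+7 = 18 giving 18 hours.
Spec has 3 hours of float (longest path through it is 15).
No other chain overtakes it, so the finish is 18 hours.

18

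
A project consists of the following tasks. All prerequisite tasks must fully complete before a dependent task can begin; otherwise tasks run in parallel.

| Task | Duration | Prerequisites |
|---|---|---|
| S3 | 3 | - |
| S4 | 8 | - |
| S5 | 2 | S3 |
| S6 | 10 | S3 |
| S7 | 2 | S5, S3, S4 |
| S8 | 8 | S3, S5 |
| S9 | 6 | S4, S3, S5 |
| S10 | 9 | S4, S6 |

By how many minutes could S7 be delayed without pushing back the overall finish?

12

The longest chain is S3→S6→S10 = 3+10+9 = 22; overall finish 22 minutes.
S7 finishes as early as 10 and must finish by 22.
Float = 22 − 10 = 12.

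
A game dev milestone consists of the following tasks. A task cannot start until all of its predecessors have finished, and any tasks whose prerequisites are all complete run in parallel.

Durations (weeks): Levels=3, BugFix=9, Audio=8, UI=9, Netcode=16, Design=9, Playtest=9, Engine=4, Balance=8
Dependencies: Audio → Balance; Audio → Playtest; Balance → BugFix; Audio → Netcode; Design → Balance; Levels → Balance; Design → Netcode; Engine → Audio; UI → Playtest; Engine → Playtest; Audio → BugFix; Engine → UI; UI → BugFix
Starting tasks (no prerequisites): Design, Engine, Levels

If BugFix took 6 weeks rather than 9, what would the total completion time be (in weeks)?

28

Baseline: Engine→Audio→Balance→BugFix = 4+8+8+9 = 29 → 29 weeks.
Since BugFix is critical, the -3 change carries straight to that chain (now 26 weeks).
Now Engine→Audio→Netcode = 4+8+16 = 28 is longest, so the finish becomes 28 weeks.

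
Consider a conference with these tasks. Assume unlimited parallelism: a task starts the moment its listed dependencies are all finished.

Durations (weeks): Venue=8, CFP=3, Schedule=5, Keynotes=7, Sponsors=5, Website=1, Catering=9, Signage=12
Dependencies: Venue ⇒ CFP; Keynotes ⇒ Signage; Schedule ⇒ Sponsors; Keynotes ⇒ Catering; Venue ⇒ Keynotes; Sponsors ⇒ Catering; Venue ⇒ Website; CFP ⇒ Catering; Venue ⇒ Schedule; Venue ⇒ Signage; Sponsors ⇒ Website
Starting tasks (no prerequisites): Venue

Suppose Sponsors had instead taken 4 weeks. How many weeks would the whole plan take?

27

The binding path is Venue→Schedule→Sponsors→Catering = 8+5+5+9 = 27; finish at 27 weeks.
Since Sponsors is critical, the -1 change carries straight to that chain (now 26 weeks).
New critical path: Venue→Keynotes→Signage = 8+7+12 = 27 ⇒ 27 weeks.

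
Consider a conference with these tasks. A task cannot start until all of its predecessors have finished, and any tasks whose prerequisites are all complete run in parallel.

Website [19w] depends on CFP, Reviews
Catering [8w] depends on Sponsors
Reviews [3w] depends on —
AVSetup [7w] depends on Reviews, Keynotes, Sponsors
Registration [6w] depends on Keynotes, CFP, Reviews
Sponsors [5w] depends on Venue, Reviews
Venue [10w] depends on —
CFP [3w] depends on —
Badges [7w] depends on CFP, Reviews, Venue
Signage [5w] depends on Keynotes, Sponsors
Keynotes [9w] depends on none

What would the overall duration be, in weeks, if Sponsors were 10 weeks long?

28

As given, the longest chain is Venue→Sponsors→Catering = 10+5+8 = 23, so the finish is 23 weeks.
Sponsors lies on that path, so at 10 weeks the path becomes 28 weeks.
No other chain overtakes it, so the finish is 28 weeks.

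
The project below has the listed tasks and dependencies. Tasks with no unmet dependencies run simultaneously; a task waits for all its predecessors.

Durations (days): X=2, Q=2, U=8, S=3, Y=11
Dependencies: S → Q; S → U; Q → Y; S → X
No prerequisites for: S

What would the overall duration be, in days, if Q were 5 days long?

19

As given, the longest chain is S→Q→Y = 3+2+11 = 16, so the finish is 16 days.
Q lies on that path, so at 5 days the path becomes 19 days.
That remains the longest chain; total 19 days.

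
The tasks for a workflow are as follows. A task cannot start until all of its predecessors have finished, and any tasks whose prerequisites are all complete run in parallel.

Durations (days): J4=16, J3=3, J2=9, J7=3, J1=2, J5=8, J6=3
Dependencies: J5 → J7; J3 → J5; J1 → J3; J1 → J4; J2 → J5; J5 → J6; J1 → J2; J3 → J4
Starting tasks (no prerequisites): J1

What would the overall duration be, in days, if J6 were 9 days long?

Actual critical path: J1→J2→J5→J6 = 2+9+8+3 = 22 ⇒ 22 days.
J6 lies on that path, so at 9 days the path becomes 28 days.
The critical path is still J1→J2→J5→J6; finish is now 28 days.

28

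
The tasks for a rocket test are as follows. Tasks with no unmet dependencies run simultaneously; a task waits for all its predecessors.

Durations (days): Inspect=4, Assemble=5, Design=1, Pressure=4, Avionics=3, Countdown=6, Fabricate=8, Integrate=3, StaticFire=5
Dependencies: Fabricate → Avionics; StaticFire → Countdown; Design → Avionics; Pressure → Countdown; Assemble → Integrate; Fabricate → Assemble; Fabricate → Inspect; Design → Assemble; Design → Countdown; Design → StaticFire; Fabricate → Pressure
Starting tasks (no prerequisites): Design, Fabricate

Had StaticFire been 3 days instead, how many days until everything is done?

Critical path before the change: Fabricate→Pressure→Countdown = 8+4+6 = 18 giving 18 days.
StaticFire is off the critical path — its longest chain is 12 days, giving 6 of slack.
That remains the longest chain; total 18 days.

18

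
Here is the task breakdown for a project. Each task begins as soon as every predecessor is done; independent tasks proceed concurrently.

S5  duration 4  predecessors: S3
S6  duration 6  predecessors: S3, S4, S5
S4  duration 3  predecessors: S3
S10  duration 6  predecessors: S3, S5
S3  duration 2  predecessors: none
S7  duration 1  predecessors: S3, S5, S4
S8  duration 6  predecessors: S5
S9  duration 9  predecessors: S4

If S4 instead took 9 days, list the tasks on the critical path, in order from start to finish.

As given, the longest chain is S3→S4→S9 = 2+3+9 = 14, so the finish is 14 days.
S4 lies on that path, so at 9 days the path becomes 20 days.
No other chain overtakes it, so the finish is 20 days.

S3, S4, S9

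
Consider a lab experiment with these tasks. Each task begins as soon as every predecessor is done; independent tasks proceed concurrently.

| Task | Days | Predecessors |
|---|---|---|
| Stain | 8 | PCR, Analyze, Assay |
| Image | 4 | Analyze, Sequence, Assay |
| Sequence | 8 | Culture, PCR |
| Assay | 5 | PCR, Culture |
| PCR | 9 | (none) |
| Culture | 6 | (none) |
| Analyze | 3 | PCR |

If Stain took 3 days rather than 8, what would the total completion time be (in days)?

21

Critical path before the change: PCR→Assay→Stain = 9+5+8 = 22 giving 22 days.
Stain is on the critical path; changing it to 3 makes that path 17 days.
New critical path: PCR→Sequence→Image = 9+8+4 = 21 ⇒ 21 days.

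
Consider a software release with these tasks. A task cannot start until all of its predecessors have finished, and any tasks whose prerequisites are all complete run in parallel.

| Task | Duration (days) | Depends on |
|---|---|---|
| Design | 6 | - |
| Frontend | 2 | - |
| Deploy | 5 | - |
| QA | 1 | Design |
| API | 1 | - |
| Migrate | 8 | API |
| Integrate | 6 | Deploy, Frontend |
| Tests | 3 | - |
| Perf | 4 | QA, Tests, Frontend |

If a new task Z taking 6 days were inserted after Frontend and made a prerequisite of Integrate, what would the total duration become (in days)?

Originally the software release takes 11 days.
With Z inserted, Integrate now waits for max(Deploy, Frontend, Z).
New critical path: Frontend→Z→Integrate = 2+6+6 = 14 ⇒ 14 days.

14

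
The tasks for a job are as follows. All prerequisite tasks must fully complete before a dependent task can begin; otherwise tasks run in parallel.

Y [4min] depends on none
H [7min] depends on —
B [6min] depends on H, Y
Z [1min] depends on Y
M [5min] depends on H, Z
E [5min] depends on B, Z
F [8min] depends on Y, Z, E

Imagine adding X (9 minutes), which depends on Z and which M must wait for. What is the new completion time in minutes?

Originally the plan takes 26 minutes.
With X inserted, M now waits for max(H, Z, X).
New critical path: H→B→E→F = 7+6+5+8 = 26 ⇒ 26 minutes.

26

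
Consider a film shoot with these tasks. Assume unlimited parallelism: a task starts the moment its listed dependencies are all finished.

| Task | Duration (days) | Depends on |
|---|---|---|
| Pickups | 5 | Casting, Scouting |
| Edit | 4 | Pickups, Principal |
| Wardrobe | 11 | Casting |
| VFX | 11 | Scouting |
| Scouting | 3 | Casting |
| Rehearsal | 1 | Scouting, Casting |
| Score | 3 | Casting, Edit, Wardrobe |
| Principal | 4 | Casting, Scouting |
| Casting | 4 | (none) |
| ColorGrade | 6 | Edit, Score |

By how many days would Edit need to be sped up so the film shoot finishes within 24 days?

1

Current finish: 25 days; target: 24.
Edit is on every critical path, so each day cut from Edit cuts the finish by one (this holds down to a finish of 24).
Need 25 − 24 = 1 day off Edit → Edit becomes 3 days, finish becomes 24.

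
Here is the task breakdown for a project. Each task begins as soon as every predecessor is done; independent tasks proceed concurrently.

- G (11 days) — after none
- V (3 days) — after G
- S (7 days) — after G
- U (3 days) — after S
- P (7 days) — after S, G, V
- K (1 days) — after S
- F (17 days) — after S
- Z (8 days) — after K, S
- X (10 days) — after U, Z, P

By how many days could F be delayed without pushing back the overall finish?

2

G→S→K→Z→X = 11+7+1+8+10 = 37 sets the makespan at 37 days.
The longest chain containing F totals 35 days.
Float = 37 − 35 = 2.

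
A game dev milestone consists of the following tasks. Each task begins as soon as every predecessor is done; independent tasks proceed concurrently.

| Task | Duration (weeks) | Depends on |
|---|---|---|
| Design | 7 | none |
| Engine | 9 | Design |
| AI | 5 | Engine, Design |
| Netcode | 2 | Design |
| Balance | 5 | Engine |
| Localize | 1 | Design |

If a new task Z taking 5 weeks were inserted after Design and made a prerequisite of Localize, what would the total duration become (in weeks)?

21

Originally the schedule takes 21 weeks.
With Z inserted, Localize now waits for max(Design, Z).
New critical path: Design→Engine→AI = 7+9+5 = 21 ⇒ 21 weeks.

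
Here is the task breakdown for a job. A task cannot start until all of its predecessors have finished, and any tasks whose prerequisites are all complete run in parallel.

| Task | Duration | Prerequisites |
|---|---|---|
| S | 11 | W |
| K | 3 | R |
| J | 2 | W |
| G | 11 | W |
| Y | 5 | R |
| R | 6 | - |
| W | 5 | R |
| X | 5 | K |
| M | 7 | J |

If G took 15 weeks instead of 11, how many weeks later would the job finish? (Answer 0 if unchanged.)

Baseline: R→W→G = 6+5+11 = 22 → 22 weeks.
Since G is critical, the +4 change carries straight to that chain (now 26 weeks).
That remains the longest chain; total 26 weeks.
Change in finish: 26 − 22 = +4 weeks.

4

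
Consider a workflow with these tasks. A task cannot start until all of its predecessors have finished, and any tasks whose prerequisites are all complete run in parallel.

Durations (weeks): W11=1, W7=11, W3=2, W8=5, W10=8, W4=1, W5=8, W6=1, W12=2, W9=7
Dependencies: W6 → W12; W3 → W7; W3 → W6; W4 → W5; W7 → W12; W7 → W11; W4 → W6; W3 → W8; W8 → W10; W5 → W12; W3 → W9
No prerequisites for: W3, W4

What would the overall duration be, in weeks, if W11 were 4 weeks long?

17

Critical path before the change: W3→W7→W12 = 2+11+2 = 15 giving 15 weeks.
W11 is off the critical path — its longest chain is 14 weeks, giving 1 of slack.
The binding chain switches to W3→W7→W11 = 2+11+4 = 17; finish 17 weeks.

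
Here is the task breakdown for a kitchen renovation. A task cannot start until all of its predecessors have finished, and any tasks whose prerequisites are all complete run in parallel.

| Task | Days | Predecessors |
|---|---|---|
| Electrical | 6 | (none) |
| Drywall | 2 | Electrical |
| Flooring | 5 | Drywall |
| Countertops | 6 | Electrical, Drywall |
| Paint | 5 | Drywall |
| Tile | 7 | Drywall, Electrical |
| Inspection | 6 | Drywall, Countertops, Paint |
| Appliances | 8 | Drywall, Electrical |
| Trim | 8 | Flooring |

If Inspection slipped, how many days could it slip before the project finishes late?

Electrical→Drywall→Flooring→Trim = 6+2+5+8 = 21 sets the makespan at 21 days.
Inspection finishes as early as 20 and must finish by 21.
So Inspection can slip 21 − 20 = 1 day.

1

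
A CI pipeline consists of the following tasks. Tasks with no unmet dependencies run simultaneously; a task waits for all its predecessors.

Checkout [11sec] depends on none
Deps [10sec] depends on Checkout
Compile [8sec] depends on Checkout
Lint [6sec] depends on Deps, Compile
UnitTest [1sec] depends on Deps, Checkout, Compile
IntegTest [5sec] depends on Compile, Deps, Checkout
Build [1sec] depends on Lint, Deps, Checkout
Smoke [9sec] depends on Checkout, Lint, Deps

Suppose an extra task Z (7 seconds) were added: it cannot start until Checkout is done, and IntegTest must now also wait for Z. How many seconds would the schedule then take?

Originally the schedule takes 36 seconds.
With Z inserted, IntegTest now waits for max(Compile, Deps, Checkout, Z).
New critical path: Checkout→Deps→Lint→Smoke = 11+10+6+9 = 36 ⇒ 36 seconds.

36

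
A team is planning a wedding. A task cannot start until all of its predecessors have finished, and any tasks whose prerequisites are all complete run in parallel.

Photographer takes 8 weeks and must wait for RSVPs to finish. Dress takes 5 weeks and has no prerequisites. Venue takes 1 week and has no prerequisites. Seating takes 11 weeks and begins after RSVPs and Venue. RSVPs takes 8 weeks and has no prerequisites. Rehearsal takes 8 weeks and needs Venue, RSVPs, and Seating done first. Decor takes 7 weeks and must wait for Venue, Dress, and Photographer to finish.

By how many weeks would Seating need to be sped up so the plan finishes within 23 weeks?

4

Current finish: 27 weeks; target: 23.
Seating is on every critical path, so each week cut from Seating cuts the finish by one (this holds down to a finish of 23).
Need 27 − 23 = 4 weeks off Seating → Seating becomes 7 weeks, finish becomes 23.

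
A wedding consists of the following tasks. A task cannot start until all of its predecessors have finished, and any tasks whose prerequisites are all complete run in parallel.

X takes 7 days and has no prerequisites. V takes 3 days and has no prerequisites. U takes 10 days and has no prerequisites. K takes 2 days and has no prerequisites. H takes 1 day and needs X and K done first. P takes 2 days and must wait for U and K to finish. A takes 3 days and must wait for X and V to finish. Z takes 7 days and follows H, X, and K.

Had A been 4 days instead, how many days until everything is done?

Actual critical path: X→H→Z = 7+1+7 = 15 ⇒ 15 days.
A is off the critical path — its longest chain is 10 days, giving 5 of slack.
That remains the longest chain; total 15 days.

15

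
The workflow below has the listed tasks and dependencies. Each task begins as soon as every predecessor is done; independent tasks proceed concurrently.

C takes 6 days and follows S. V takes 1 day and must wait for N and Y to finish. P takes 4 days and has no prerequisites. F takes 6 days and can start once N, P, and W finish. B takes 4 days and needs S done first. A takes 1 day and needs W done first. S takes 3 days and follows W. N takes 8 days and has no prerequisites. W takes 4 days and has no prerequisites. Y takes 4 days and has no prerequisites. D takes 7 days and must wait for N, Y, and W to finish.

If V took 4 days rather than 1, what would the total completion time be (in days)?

The binding path is N→D = 8+7 = 15; finish at 15 days.
V has 6 days of float (longest path through it is 9).
The critical path is still N→D; finish is now 15 days.

15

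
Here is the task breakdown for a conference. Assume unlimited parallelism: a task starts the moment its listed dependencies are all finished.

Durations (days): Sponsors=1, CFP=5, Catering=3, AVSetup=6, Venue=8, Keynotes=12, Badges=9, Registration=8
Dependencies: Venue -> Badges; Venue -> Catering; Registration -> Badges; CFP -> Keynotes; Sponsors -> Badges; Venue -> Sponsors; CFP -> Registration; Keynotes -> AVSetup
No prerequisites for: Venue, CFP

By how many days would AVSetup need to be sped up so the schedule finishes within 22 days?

1

Current finish: 23 days; target: 22.
AVSetup is on every critical path, so each day cut from AVSetup cuts the finish by one (this holds down to a finish of 22).
Need 23 − 22 = 1 day off AVSetup → AVSetup becomes 5 days, finish becomes 22.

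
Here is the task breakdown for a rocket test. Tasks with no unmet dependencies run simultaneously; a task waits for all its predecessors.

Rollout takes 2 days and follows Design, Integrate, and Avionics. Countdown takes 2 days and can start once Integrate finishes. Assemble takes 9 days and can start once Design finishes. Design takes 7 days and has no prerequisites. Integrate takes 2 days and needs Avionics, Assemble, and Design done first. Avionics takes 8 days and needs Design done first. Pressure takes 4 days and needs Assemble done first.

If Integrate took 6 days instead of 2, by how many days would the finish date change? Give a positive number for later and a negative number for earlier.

4

The binding path is Design→Assemble→Integrate→Rollout = 7+9+2+2 = 20; finish at 20 days.
Integrate is on the critical path; changing it to 6 makes that path 24 days.
That remains the longest chain; total 24 days.
Change in finish: 24 − 20 = +4 days.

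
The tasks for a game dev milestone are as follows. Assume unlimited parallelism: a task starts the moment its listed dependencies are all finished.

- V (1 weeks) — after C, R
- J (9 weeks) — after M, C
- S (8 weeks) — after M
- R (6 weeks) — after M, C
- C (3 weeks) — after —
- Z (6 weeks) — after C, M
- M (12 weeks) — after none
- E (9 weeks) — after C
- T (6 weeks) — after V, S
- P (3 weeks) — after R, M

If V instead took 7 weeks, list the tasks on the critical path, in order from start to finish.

Baseline: M→S→T = 12+8+6 = 26 → 26 weeks.
The longest path through V is only 25 weeks, so V has float 1.
The binding chain switches to M→R→V→T = 12+6+7+6 = 31; finish 31 weeks.

M, R, V, T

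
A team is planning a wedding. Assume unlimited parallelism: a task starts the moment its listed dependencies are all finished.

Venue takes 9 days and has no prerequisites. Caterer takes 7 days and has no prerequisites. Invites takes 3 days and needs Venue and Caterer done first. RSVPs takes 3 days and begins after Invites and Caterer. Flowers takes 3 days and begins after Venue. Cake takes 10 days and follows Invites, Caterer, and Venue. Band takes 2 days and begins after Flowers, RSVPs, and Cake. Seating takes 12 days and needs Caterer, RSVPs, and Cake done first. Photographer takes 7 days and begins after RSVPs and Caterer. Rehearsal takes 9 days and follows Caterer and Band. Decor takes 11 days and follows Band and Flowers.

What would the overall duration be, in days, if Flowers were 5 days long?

The binding path is Venue→Invites→Cake→Band→Decor = 9+3+10+2+11 = 35; finish at 35 days.
Flowers is off the critical path — its longest chain is 25 days, giving 10 of slack.
No other chain overtakes it, so the finish is 35 days.

35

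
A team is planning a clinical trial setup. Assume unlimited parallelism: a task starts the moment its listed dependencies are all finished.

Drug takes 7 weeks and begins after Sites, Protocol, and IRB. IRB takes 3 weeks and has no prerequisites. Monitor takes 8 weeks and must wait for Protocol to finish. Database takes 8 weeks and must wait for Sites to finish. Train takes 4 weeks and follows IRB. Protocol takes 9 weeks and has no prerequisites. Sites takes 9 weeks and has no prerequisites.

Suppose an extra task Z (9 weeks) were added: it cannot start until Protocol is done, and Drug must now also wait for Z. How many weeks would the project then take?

25

Originally the project takes 17 weeks.
With Z inserted, Drug now waits for max(Sites, Protocol, IRB, Z).
New critical path: Protocol→Z→Drug = 9+9+7 = 25 ⇒ 25 weeks.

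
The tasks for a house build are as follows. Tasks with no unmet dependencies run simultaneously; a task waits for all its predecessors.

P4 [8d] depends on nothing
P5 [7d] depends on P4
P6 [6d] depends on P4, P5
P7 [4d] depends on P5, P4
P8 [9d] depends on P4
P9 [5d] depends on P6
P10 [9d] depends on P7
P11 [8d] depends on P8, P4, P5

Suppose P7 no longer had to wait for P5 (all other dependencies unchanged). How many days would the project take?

Before: longest chain P4→P5→P7→P10 = 8+7+4+9 = 28, finish 28.
Without P5→P7, P7's earliest start moves from 15 to 8.
New critical path: P4→P5→P6→P9 = 8+7+6+5 = 26 ⇒ 26 days.

26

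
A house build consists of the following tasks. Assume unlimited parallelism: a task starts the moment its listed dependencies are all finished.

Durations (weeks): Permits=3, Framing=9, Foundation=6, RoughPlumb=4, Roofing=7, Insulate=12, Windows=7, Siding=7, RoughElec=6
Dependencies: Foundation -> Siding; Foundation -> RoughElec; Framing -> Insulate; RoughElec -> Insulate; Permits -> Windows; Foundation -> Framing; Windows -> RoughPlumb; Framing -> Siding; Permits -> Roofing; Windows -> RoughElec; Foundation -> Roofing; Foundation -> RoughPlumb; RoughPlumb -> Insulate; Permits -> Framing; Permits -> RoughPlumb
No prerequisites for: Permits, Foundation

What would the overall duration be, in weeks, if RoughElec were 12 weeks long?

The binding path is Permits→Windows→RoughElec→Insulate = 3+7+6+12 = 28; finish at 28 weeks.
RoughElec is on the critical path; changing it to 12 makes that path 34 weeks.
That remains the longest chain; total 34 weeks.

34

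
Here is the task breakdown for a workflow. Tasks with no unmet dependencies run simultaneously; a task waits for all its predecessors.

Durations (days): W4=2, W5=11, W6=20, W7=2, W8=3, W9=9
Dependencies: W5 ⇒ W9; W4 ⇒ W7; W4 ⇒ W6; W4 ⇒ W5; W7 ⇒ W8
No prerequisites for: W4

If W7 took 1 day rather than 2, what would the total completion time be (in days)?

Actual critical path: W4→W5→W9 = 2+11+9 = 22 ⇒ 22 days.
W7 has 15 days of float (longest path through it is 7).
The critical path is still W4→W5→W9; finish is now 22 days.

22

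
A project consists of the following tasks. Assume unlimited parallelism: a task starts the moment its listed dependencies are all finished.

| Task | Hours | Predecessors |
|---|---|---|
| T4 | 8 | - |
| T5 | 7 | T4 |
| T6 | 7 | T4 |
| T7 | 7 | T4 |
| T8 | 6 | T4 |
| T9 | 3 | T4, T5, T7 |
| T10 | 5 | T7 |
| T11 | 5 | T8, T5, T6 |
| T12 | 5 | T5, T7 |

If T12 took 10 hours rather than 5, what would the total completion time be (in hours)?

25

The binding path is T4→T5→T12 = 8+7+5 = 20; finish at 20 hours.
T12 lies on that path, so at 10 hours the path becomes 25 hours.
No other chain overtakes it, so the finish is 25 hours.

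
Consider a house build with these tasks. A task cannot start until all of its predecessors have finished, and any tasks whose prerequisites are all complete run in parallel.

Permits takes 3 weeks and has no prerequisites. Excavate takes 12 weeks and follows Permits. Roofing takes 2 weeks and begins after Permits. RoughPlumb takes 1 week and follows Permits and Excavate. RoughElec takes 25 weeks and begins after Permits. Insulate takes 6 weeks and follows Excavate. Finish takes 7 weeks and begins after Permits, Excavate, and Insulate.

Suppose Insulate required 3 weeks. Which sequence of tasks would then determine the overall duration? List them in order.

The binding path is Permits→Excavate→Insulate→Finish = 3+12+6+7 = 28; finish at 28 weeks.
Insulate is on the critical path; changing it to 3 makes that path 25 weeks.
Now Permits→RoughElec = 3+25 = 28 is longest, so the finish becomes 28 weeks.

Permits, RoughElec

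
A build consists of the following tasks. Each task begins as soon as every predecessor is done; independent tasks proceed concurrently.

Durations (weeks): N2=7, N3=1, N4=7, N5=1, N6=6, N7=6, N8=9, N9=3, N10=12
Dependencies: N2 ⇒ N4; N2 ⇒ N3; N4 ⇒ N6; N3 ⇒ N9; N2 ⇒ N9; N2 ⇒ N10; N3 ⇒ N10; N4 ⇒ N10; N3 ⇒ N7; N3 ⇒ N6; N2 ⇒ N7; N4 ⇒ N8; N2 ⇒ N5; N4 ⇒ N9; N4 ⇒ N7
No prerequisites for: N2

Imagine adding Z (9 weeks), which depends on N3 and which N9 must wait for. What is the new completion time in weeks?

Originally the job takes 26 weeks.
With Z inserted, N9 now waits for max(N3, N4, N2, Z).
New critical path: N2→N4→N10 = 7+7+12 = 26 ⇒ 26 weeks.

26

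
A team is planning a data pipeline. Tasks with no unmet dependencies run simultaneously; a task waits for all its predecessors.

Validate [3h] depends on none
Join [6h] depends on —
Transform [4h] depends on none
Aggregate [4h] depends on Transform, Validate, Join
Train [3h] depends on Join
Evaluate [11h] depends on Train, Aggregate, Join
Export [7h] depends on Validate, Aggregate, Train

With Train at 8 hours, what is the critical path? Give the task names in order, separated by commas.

Join, Train, Evaluate

The binding path is Join→Aggregate→Evaluate = 6+4+11 = 21; finish at 21 hours.
Train is off the critical path — its longest chain is 20 hours, giving 1 of slack.
New critical path: Join→Train→Evaluate = 6+8+11 = 25 ⇒ 25 hours.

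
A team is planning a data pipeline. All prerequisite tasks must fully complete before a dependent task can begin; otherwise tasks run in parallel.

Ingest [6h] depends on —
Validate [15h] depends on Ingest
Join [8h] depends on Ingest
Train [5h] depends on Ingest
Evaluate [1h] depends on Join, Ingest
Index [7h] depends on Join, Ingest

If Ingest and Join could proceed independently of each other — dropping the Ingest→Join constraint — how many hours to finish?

With the dependency in place, Ingest→Validate = 6+15 = 21 sets the finish at 21 hours.
Without Ingest→Join, Join's earliest start moves from 6 to 0.
New critical path: Ingest→Validate = 6+15 = 21 ⇒ 21 hours.

21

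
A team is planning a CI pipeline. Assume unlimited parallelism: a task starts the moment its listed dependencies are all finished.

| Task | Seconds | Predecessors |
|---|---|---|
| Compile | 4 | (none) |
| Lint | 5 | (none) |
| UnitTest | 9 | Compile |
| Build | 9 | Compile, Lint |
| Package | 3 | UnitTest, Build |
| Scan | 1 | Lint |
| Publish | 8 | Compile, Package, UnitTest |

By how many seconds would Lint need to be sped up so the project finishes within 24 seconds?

Current finish: 25 seconds; target: 24.
Lint is on every critical path, so each second cut from Lint cuts the finish by one (this holds down to a finish of 24).
Need 25 − 24 = 1 second off Lint → Lint becomes 4 seconds, finish becomes 24.

1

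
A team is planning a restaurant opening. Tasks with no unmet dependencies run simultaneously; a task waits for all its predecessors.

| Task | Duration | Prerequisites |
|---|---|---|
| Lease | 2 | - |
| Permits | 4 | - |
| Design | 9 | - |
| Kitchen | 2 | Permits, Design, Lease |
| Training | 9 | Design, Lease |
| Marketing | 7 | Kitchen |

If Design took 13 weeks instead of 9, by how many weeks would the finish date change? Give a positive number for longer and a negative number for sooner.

4

Baseline: Design→Kitchen→Marketing = 9+2+7 = 18 → 18 weeks.
Design is on the critical path; changing it to 13 makes that path 22 weeks.
The critical path is still Design→Kitchen→Marketing; finish is now 22 weeks.
Change in finish: 22 − 18 = +4 weeks.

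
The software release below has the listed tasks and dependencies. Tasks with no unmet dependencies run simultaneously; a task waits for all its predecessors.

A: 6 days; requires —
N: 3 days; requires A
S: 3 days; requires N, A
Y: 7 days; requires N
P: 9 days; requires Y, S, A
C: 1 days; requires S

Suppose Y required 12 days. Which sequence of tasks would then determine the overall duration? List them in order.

A, N, Y, P

Critical path before the change: A→N→Y→P = 6+3+7+9 = 25 giving 25 days.
Y is on the critical path; changing it to 12 makes that path 30 days.
No other chain overtakes it, so the finish is 30 days.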